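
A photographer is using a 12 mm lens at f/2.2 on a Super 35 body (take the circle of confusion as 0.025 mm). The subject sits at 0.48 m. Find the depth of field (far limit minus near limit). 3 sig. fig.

Hyperfocal distance H = f²/(N·c) + f = 12²/(2.2 × 0.025) + 12 = 144/0.055 + 12 ≈ 2630.2 mm ≈ 2.630 m.
Near limit Dn = s·(H − f)/(H + s − 2f) = 480 × (2630.2 − 12) / (2630.2 + 480 − 2 × 12) = 480 × 2618.2 / 3086.2 ≈ 407.21 mm.
Far limit Df = s·(H − f)/(H − s) = 480 × (2630.2 − 12) / (2630.2 − 480) = 480 × 2618.2 / 2150.2 ≈ 584.47 mm.
Depth of field = Df − Dn = 584.47 − 407.21 ≈ 177.26 mm.

177 mm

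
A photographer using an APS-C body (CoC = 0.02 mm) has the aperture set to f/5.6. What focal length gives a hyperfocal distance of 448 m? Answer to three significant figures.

224 mm

From H = f²/(N·c) + f, with f ≪ H: f ≈ √(H·N·c) = √(448000 × 5.6 × 0.02) = √50176 ≈ 224.0 mm.
The +f correction barely moves this — solving exactly, f² + N·c·f − N·c·H = 0 ⇒ f = (−N·c + √((N·c)² + 4·N·c·H))/2 = (−0.112 + √200704)/2 ≈ 223.94 mm, so f ≈ 224 mm.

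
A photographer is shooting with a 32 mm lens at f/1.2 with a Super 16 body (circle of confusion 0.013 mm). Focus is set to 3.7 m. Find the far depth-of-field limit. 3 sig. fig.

3.92 m

Hyperfocal distance H = f²/(N·c) + f = 32²/(1.2 × 0.013) + 32 = 1024/0.0156 + 32 ≈ 65673.0 mm ≈ 65.67 m.
Far limit Df = s·(H − f)/(H − s) = 3700 × (65673.0 − 32) / (65673.0 − 3700) = 3700 × 65641.0 / 61973.0 ≈ 3919.0 mm ≈ 3.92 m.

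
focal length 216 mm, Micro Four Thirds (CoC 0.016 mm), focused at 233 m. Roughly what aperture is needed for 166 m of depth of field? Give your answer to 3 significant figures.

f/4.01

Write h = H − f = f²/(N·c). The thin-lens limits are Dn = s·h/(h + (s−f)) and Df = s·h/(h − (s−f)), so DoF = Df − Dn = 2·s·(s−f)·h / (h² − (s−f)²).
That is a quadratic in h: DoF·h² − 2·s·(s−f)·h − DoF·(s−f)² = 0 ⇒ h = (s−f)·(s + √(s² + DoF²)) / DoF = 232784 × (233000 + √(233000² + 166000²)) / 166000 = 232784 × (233000 + 286086) / 166000 ≈ 727921 mm.
Then N = f²/(c·h) = 216² / (0.016 × 727921) = 46656 / 11647 ≈ 4.01.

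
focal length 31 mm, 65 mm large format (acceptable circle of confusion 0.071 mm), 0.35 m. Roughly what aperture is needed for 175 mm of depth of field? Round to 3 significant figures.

f/10

Write h = H − f = f²/(N·c). The thin-lens limits are Dn = s·h/(h + (s−f)) and Df = s·h/(h − (s−f)), so DoF = Df − Dn = 2·s·(s−f)·h / (h² − (s−f)²).
That is a quadratic in h: DoF·h² − 2·s·(s−f)·h − DoF·(s−f)² = 0 ⇒ h = (s−f)·(s + √(s² + DoF²)) / DoF = 319 × (350 + √(350² + 175²)) / 175 = 319 × (350 + 391.312) / 175 ≈ 1351.3 mm.
Then N = f²/(c·h) = 31² / (0.071 × 1351.3) = 961 / 95.943 ≈ 10.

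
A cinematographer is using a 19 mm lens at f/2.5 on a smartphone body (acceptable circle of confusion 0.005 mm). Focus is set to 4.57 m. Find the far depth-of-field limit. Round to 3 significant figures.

5.42 m

Hyperfocal distance H = f²/(N·c) + f = 19²/(2.5 × 0.005) + 19 = 361/0.0125 + 19 ≈ 28899.0 mm ≈ 28.90 m.
Far limit Df = s·(H − f)/(H − s) = 4570 × (28899.0 − 19) / (28899.0 − 4570) = 4570 × 28880.0 / 24329.0 ≈ 5424.9 mm ≈ 5.42 m.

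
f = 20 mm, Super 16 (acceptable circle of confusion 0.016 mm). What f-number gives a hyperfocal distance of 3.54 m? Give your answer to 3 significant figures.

Rearrange H = f²/(N·c) + f for N: N = f² / ((H − f)·c).
N = 20² / ((3540 − 20) × 0.016) = 400 / 56.32 ≈ 7.10.

f/7.10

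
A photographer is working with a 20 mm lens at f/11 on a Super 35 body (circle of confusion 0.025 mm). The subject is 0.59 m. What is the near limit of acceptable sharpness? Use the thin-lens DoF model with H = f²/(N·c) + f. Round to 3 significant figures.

Hyperfocal distance H = f²/(N·c) + f = 20²/(11 × 0.025) + 20 = 400/0.275 + 20 ≈ 1474.5 mm ≈ 1.475 m.
Near limit Dn = s·(H − f)/(H + s − 2f) = 590 × (1474.5 − 20) / (1474.5 + 590 − 2 × 20) = 590 × 1454.5 / 2024.5 ≈ 423.89 mm.

424 mm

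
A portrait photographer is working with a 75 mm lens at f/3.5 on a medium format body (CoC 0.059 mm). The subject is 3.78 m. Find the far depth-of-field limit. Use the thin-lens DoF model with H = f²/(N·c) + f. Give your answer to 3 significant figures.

Hyperfocal distance H = f²/(N·c) + f = 75²/(3.5 × 0.059) + 75 = 5625/0.2065 + 75 ≈ 27314.7 mm ≈ 27.31 m.
Far limit Df = s·(H − f)/(H − s) = 3780 × (27314.7 − 75) / (27314.7 − 3780) = 3780 × 27239.7 / 23534.7 ≈ 4375.1 mm ≈ 4.38 m.

4.38 m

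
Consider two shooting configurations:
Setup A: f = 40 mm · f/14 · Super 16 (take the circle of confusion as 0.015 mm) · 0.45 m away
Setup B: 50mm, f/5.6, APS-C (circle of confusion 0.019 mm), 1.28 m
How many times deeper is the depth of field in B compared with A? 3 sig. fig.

Setup A: H = 40²/(14×0.015) + 40 ≈ 7659.0 mm; DoF = Df − Dn = 475.593 − 427.021 ≈ 48.572 mm.
Setup B: H = 50²/(5.6×0.019) + 50 ≈ 23546.2 mm; DoF = Df − Dn = 1350.71 − 1216.33 ≈ 134.38 mm.
Ratio = 134.38 / 48.572 ≈ 2.77.

2.77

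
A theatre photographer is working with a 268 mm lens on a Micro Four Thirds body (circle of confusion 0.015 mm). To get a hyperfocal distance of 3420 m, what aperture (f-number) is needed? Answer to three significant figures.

f/1.40

Rearrange H = f²/(N·c) + f for N: N = f² / ((H − f)·c).
N = 268² / ((3420000 − 268) × 0.015) = 71824 / 51296 ≈ 1.40.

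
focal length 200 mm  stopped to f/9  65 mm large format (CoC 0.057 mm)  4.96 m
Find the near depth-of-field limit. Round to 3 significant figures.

4.67 m

Hyperfocal distance H = f²/(N·c) + f = 200²/(9 × 0.057) + 200 = 40000/0.513 + 200 ≈ 78172.7 mm ≈ 78.17 m.
Near limit Dn = s·(H − f)/(H + s − 2f) = 4960 × (78172.7 − 200) / (78172.7 + 4960 − 2 × 200) = 4960 × 77972.7 / 82732.7 ≈ 4674.6 mm ≈ 4.67 m.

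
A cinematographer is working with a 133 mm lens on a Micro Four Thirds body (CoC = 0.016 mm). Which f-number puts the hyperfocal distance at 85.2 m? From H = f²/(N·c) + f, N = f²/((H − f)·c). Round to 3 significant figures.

f/13

Rearrange H = f²/(N·c) + f for N: N = f² / ((H − f)·c).
N = 133² / ((85200 − 133) × 0.016) = 17689 / 1361 ≈ 13.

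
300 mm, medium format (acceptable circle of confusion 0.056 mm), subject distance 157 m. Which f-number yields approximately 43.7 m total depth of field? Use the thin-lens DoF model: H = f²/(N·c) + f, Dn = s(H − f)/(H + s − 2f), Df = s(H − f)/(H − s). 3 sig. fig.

Write h = H − f = f²/(N·c). The thin-lens limits are Dn = s·h/(h + (s−f)) and Df = s·h/(h − (s−f)), so DoF = Df − Dn = 2·s·(s−f)·h / (h² − (s−f)²).
That is a quadratic in h: DoF·h² − 2·s·(s−f)·h − DoF·(s−f)² = 0 ⇒ h = (s−f)·(s + √(s² + DoF²)) / DoF = 156700 × (157000 + √(157000² + 43700²)) / 43700 = 156700 × (157000 + 162968) / 43700 ≈ 1147347 mm.
Then N = f²/(c·h) = 300² / (0.056 × 1147347) = 90000 / 64251 ≈ 1.40.

f/1.40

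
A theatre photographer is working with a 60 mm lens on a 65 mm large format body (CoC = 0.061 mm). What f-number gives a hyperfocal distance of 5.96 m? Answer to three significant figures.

f/10

Rearrange H = f²/(N·c) + f for N: N = f² / ((H − f)·c).
N = 60² / ((5960 − 60) × 0.061) = 3600 / 359.9 ≈ 10.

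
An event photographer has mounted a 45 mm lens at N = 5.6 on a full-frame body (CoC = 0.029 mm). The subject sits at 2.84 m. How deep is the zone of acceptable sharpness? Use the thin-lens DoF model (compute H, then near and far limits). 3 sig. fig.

Hyperfocal distance H = f²/(N·c) + f = 45²/(5.6 × 0.029) + 45 = 2025/0.1624 + 45 ≈ 12514.2 mm ≈ 12.51 m.
Near limit Dn = s·(H − f)/(H + s − 2f) = 2840 × (12514.2 − 45) / (12514.2 + 2840 − 2 × 45) = 2840 × 12469.2 / 15264.2 ≈ 2320.0 mm.
Far limit Df = s·(H − f)/(H − s) = 2840 × (12514.2 − 45) / (12514.2 − 2840) = 2840 × 12469.2 / 9674.2 ≈ 3660.5 mm.
Depth of field = Df − Dn = 3660.5 − 2320.0 ≈ 1340.5 mm ≈ 1.34 m.

1.34 m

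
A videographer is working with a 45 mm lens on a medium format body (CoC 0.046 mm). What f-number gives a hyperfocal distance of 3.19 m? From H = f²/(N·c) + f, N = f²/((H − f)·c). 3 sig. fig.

f/14

Rearrange H = f²/(N·c) + f for N: N = f² / ((H − f)·c).
N = 45² / ((3190 − 45) × 0.046) = 2025 / 144.7 ≈ 14.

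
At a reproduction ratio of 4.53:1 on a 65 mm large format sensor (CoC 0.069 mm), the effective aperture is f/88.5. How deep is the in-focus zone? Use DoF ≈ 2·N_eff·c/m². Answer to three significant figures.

At magnification m, DoF ≈ 2·N_eff·c/m² = 2 × 88.5 × 0.069 / 4.53² = 12.21 / 20.52 ≈ 0.595 mm.

0.595 mm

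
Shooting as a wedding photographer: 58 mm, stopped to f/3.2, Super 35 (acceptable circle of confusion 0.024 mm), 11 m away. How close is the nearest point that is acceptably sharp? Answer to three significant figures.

8.80 m

Hyperfocal distance H = f²/(N·c) + f = 58²/(3.2 × 0.024) + 58 = 3364/0.0768 + 58 ≈ 43860.1 mm ≈ 43.86 m.
Near limit Dn = s·(H − f)/(H + s − 2f) = 11000 × (43860.1 − 58) / (43860.1 + 11000 − 2 × 58) = 11000 × 43802.1 / 54744.1 ≈ 8801.4 mm ≈ 8.80 m.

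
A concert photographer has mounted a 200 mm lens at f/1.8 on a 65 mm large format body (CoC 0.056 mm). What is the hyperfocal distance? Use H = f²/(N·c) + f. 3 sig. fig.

Hyperfocal distance H = f²/(N·c) + f = 200²/(1.8 × 0.056) + 200 = 40000/0.1008 + 200 ≈ 397025.4 mm ≈ 397 m.

397 m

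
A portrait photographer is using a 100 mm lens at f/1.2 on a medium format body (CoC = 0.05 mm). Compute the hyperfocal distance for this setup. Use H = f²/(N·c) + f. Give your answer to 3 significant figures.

Hyperfocal distance H = f²/(N·c) + f = 100²/(1.2 × 0.05) + 100 = 10000/0.06 + 100 ≈ 166766.7 mm ≈ 167 m.

167 m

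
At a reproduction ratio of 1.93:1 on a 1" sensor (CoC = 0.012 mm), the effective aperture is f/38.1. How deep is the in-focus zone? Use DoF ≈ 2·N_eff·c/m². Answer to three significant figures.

0.245 mm

At magnification m, DoF ≈ 2·N_eff·c/m² = 2 × 38.1 × 0.012 / 1.93² = 0.9144 / 3.725 ≈ 0.245 mm.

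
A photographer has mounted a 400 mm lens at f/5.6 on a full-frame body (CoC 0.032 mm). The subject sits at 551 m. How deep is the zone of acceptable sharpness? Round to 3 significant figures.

Hyperfocal distance H = f²/(N·c) + f = 400²/(5.6 × 0.032) + 400 = 160000/0.1792 + 400 ≈ 893257.1 mm ≈ 893.3 m.
Near limit Dn = s·(H − f)/(H + s − 2f) = 551000 × (893257.1 − 400) / (893257.1 + 551000 − 2 × 400) = 551000 × 892857.1 / 1443457.1 ≈ 340824 mm.
Far limit Df = s·(H − f)/(H − s) = 551000 × (893257.1 − 400) / (893257.1 − 551000) = 551000 × 892857.1 / 342257.1 ≈ 1437411 mm.
Depth of field = Df − Dn = 1437411 − 340824 ≈ 1096587 mm ≈ 1100 m.

1100 m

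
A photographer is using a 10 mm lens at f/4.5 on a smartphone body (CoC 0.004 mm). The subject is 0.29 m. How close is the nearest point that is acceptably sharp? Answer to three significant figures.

276 mm

Hyperfocal distance H = f²/(N·c) + f = 10²/(4.5 × 0.004) + 10 = 100/0.018 + 10 ≈ 5565.6 mm ≈ 5.566 m.
Near limit Dn = s·(H − f)/(H + s − 2f) = 290 × (5565.6 − 10) / (5565.6 + 290 − 2 × 10) = 290 × 5555.6 / 5835.6 ≈ 276.09 mm.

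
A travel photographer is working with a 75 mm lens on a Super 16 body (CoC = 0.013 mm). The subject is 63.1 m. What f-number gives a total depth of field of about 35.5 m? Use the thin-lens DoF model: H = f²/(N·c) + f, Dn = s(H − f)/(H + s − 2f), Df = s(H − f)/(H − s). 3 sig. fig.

Write h = H − f = f²/(N·c). The thin-lens limits are Dn = s·h/(h + (s−f)) and Df = s·h/(h − (s−f)), so DoF = Df − Dn = 2·s·(s−f)·h / (h² − (s−f)²).
That is a quadratic in h: DoF·h² − 2·s·(s−f)·h − DoF·(s−f)² = 0 ⇒ h = (s−f)·(s + √(s² + DoF²)) / DoF = 63025 × (63100 + √(63100² + 35500²)) / 35500 = 63025 × (63100 + 72400.7) / 35500 ≈ 240561 mm.
Then N = f²/(c·h) = 75² / (0.013 × 240561) = 5625 / 3127.3 ≈ 1.80.

f/1.80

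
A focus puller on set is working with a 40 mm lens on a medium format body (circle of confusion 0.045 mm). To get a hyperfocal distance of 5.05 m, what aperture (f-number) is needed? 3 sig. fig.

Rearrange H = f²/(N·c) + f for N: N = f² / ((H − f)·c).
N = 40² / ((5050 − 40) × 0.045) = 1600 / 225.4 ≈ 7.10.

f/7.10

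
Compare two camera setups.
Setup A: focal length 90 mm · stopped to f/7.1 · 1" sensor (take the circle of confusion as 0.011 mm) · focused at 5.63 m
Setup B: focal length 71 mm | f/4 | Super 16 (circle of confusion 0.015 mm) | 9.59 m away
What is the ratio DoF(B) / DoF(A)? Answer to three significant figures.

3.65

Setup A: H = 90²/(7.1×0.011) + 90 ≈ 103803.2 mm; DoF = Df − Dn = 5947.71 − 5344.51 ≈ 603.20 mm.
Setup B: H = 71²/(4×0.015) + 71 ≈ 84087.7 mm; DoF = Df − Dn = 10815.4 − 8614.0 ≈ 2201.4 mm.
Ratio = 2201.4 / 603.20 ≈ 3.65.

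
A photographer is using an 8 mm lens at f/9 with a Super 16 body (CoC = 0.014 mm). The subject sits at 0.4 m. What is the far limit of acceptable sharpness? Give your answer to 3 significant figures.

Hyperfocal distance H = f²/(N·c) + f = 8²/(9 × 0.014) + 8 = 64/0.126 + 8 ≈ 515.9 mm ≈ 0.516 m.
Far limit Df = s·(H − f)/(H − s) = 400 × (515.9 − 8) / (515.9 − 400) = 400 × 507.9 / 115.9 ≈ 1752.5 mm ≈ 1.75 m.

1.75 m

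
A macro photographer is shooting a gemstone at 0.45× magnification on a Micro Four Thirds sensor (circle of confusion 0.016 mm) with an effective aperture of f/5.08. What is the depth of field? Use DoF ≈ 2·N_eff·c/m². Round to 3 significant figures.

At magnification m, DoF ≈ 2·N_eff·c/m² = 2 × 5.08 × 0.016 / 0.45² = 0.1626 / 0.2025 ≈ 0.803 mm.

0.803 mm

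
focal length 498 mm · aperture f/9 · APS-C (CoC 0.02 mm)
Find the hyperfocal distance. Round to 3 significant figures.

1380 m

Hyperfocal distance H = f²/(N·c) + f = 498²/(9 × 0.02) + 498 = 248004/0.18 + 498 ≈ 1378298.0 mm ≈ 1380 m.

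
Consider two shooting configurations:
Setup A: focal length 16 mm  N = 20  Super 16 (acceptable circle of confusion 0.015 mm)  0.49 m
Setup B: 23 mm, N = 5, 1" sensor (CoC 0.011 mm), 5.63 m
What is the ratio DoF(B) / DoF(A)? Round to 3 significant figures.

Setup A: H = 16²/(20×0.015) + 16 ≈ 869.3 mm; DoF = Df − Dn = 1102.28 − 315.02 ≈ 787.26 mm.
Setup B: H = 23²/(5×0.011) + 23 ≈ 9641.2 mm; DoF = Df − Dn = 13499.9 − 3556.6 ≈ 9943.3 mm.
Ratio = 9943.3 / 787.26 ≈ 12.6.

12.6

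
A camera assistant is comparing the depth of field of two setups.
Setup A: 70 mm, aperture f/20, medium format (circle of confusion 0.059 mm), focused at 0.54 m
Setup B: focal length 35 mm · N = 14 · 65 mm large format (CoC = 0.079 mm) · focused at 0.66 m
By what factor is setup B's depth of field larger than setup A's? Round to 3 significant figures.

Setup A: H = 70²/(20×0.059) + 70 ≈ 4222.5 mm; DoF = Df − Dn = 608.92 − 485.10 ≈ 123.82 mm.
Setup B: H = 35²/(14×0.079) + 35 ≈ 1142.6 mm; DoF = Df − Dn = 1514.8 − 421.9 ≈ 1092.9 mm.
Ratio = 1092.9 / 123.82 ≈ 8.83.

8.83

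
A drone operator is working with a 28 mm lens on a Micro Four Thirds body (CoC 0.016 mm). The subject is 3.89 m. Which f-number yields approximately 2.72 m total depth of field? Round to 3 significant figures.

f/4

Write h = H − f = f²/(N·c). The thin-lens limits are Dn = s·h/(h + (s−f)) and Df = s·h/(h − (s−f)), so DoF = Df − Dn = 2·s·(s−f)·h / (h² − (s−f)²).
That is a quadratic in h: DoF·h² − 2·s·(s−f)·h − DoF·(s−f)² = 0 ⇒ h = (s−f)·(s + √(s² + DoF²)) / DoF = 3862 × (3890 + √(3890² + 2720²)) / 2720 = 3862 × (3890 + 4746.63) / 2720 ≈ 12263 mm.
Then N = f²/(c·h) = 28² / (0.016 × 12263) = 784 / 196.20 ≈ 4.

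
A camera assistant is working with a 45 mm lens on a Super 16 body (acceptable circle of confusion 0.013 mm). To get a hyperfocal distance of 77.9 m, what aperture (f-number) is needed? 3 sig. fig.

f/2.00

Rearrange H = f²/(N·c) + f for N: N = f² / ((H − f)·c).
N = 45² / ((77900 − 45) × 0.013) = 2025 / 1012 ≈ 2.00.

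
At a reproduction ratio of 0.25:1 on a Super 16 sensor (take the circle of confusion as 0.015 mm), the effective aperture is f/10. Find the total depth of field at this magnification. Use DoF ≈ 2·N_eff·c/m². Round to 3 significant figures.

At magnification m, DoF ≈ 2·N_eff·c/m² = 2 × 10 × 0.015 / 0.25² = 0.3 / 0.0625 ≈ 4.8 mm.

4.80 mm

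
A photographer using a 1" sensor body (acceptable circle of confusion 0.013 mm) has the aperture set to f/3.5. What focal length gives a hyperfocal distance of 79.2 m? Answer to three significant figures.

60.0 mm

From H = f²/(N·c) + f, with f ≪ H: f ≈ √(H·N·c) = √(79200 × 3.5 × 0.013) = √3603.6 ≈ 60.03 mm.
The +f correction barely moves this — solving exactly, f² + N·c·f − N·c·H = 0 ⇒ f = (−N·c + √((N·c)² + 4·N·c·H))/2 = (−0.0455 + √14414)/2 ≈ 60.007 mm, so f ≈ 60.0 mm.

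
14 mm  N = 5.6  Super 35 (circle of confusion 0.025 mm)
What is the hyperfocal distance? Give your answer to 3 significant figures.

1.41 m

Hyperfocal distance H = f²/(N·c) + f = 14²/(5.6 × 0.025) + 14 = 196/0.14 + 14 ≈ 1414.0 mm ≈ 1.41 m.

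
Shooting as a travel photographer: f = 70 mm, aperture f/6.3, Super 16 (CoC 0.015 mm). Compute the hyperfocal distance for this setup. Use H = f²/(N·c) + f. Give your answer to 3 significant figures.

Hyperfocal distance H = f²/(N·c) + f = 70²/(6.3 × 0.015) + 70 = 4900/0.0945 + 70 ≈ 51921.9 mm ≈ 51.9 m.

51.9 m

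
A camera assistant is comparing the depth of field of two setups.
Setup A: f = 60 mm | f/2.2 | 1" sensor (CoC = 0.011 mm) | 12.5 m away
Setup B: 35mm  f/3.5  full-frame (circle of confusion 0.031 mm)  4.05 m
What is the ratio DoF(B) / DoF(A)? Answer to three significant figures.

Setup A: H = 60²/(2.2×0.011) + 60 ≈ 148820.3 mm; DoF = Df − Dn = 13640.7 − 11535.4 ≈ 2105.3 mm.
Setup B: H = 35²/(3.5×0.031) + 35 ≈ 11325.3 mm; DoF = Df − Dn = 6285.1 − 2987.6 ≈ 3297.5 mm.
Ratio = 3297.5 / 2105.3 ≈ 1.57.

1.57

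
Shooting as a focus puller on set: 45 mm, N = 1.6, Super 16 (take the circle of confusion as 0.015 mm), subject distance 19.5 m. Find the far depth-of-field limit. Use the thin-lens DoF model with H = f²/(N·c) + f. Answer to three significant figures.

Hyperfocal distance H = f²/(N·c) + f = 45²/(1.6 × 0.015) + 45 = 2025/0.024 + 45 ≈ 84420.0 mm ≈ 84.42 m.
Far limit Df = s·(H − f)/(H − s) = 19500 × (84420.0 − 45) / (84420.0 − 19500) = 19500 × 84375.0 / 64920.0 ≈ 25344 mm ≈ 25.3 m.

25.3 m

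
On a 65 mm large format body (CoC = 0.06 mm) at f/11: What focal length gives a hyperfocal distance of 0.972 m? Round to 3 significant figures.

25.0 mm

From H = f²/(N·c) + f, with f ≪ H: f ≈ √(H·N·c) = √(972 × 11 × 0.06) = √641.52 ≈ 25.33 mm.
Exact: f² + N·c·f − N·c·H = 0 ⇒ f = (−N·c + √((N·c)² + 4·N·c·H))/2 = (−0.66 + √2566.5)/2 ≈ 25.000 mm ≈ 25.0 mm.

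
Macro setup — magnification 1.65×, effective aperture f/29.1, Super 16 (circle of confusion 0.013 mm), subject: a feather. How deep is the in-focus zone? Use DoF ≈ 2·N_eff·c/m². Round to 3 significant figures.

At magnification m, DoF ≈ 2·N_eff·c/m² = 2 × 29.1 × 0.013 / 1.65² = 0.7566 / 2.722 ≈ 0.278 mm.

0.278 mm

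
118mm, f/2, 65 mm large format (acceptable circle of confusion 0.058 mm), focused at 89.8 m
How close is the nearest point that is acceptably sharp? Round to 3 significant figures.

51.4 m

Hyperfocal distance H = f²/(N·c) + f = 118²/(2 × 0.058) + 118 = 13924/0.116 + 118 ≈ 120152.5 mm ≈ 120.2 m.
Near limit Dn = s·(H − f)/(H + s − 2f) = 89800 × (120152.5 − 118) / (120152.5 + 89800 − 2 × 118) = 89800 × 120034.5 / 209716.5 ≈ 51398 mm ≈ 51.4 m.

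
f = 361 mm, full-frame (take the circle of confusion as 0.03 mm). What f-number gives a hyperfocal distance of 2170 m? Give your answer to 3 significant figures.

Rearrange H = f²/(N·c) + f for N: N = f² / ((H − f)·c).
N = 361² / ((2170000 − 361) × 0.03) = 130321 / 65089 ≈ 2.00.

f/2.00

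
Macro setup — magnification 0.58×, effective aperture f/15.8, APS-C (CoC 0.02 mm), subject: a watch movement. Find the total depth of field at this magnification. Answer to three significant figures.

At magnification m, DoF ≈ 2·N_eff·c/m² = 2 × 15.8 × 0.02 / 0.58² = 0.632 / 0.3364 ≈ 1.88 mm.

1.88 mm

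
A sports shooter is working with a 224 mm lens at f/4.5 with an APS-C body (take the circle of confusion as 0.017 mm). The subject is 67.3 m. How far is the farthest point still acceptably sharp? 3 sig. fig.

75.0 m

Hyperfocal distance H = f²/(N·c) + f = 224²/(4.5 × 0.017) + 224 = 50176/0.0765 + 224 ≈ 656119.4 mm ≈ 656.1 m.
Far limit Df = s·(H − f)/(H − s) = 67300 × (656119.4 − 224) / (656119.4 − 67300) = 67300 × 655895.4 / 588819.4 ≈ 74967 mm ≈ 75.0 m.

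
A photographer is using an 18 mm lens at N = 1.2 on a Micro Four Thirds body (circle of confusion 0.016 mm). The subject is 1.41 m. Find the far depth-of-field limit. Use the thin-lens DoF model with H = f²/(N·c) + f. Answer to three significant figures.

1.54 m

Hyperfocal distance H = f²/(N·c) + f = 18²/(1.2 × 0.016) + 18 = 324/0.0192 + 18 ≈ 16893.0 mm ≈ 16.89 m.
Far limit Df = s·(H − f)/(H − s) = 1410 × (16893.0 − 18) / (16893.0 − 1410) = 1410 × 16875.0 / 15483.0 ≈ 1536.8 mm ≈ 1.54 m.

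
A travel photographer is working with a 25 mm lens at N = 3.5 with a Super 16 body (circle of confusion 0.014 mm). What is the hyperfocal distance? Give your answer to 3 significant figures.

12.8 m

Hyperfocal distance H = f²/(N·c) + f = 25²/(3.5 × 0.014) + 25 = 625/0.049 + 25 ≈ 12780.1 mm ≈ 12.8 m.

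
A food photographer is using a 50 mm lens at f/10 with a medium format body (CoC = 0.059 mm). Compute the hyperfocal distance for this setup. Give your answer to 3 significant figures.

4.29 m

Hyperfocal distance H = f²/(N·c) + f = 50²/(10 × 0.059) + 50 = 2500/0.59 + 50 ≈ 4287.3 mm ≈ 4.29 m.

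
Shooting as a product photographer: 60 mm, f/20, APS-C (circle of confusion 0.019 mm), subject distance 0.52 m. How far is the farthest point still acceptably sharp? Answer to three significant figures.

0.547 m

Hyperfocal distance H = f²/(N·c) + f = 60²/(20 × 0.019) + 60 = 3600/0.38 + 60 ≈ 9533.7 mm ≈ 9.534 m.
Far limit Df = s·(H − f)/(H − s) = 520 × (9533.7 − 60) / (9533.7 − 520) = 520 × 9473.7 / 9013.7 ≈ 546.54 mm ≈ 0.547 m.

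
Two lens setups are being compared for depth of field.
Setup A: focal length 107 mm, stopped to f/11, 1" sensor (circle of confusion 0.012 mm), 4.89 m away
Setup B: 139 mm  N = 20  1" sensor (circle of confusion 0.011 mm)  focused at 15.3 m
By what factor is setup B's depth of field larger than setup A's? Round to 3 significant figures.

10.1

Setup A: H = 107²/(11×0.012) + 107 ≈ 86841.8 mm; DoF = Df − Dn = 5175.40 − 4634.43 ≈ 540.97 mm.
Setup B: H = 139²/(20×0.011) + 139 ≈ 87961.7 mm; DoF = Df − Dn = 18492.4 − 13047.6 ≈ 5444.8 mm.
Ratio = 5444.8 / 540.97 ≈ 10.1.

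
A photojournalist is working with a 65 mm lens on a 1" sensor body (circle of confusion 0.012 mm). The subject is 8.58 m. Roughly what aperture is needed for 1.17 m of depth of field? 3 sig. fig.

Write h = H − f = f²/(N·c). The thin-lens limits are Dn = s·h/(h + (s−f)) and Df = s·h/(h − (s−f)), so DoF = Df − Dn = 2·s·(s−f)·h / (h² − (s−f)²).
That is a quadratic in h: DoF·h² − 2·s·(s−f)·h − DoF·(s−f)² = 0 ⇒ h = (s−f)·(s + √(s² + DoF²)) / DoF = 8515 × (8580 + √(8580² + 1170²)) / 1170 = 8515 × (8580 + 8659.41) / 1170 ≈ 125465 mm.
Then N = f²/(c·h) = 65² / (0.012 × 125465) = 4225 / 1505.6 ≈ 2.81.

f/2.81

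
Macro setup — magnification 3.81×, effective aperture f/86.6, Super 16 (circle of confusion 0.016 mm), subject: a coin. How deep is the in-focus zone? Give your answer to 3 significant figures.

At magnification m, DoF ≈ 2·N_eff·c/m² = 2 × 86.6 × 0.016 / 3.81² = 2.771 / 14.52 ≈ 0.191 mm.

0.191 mm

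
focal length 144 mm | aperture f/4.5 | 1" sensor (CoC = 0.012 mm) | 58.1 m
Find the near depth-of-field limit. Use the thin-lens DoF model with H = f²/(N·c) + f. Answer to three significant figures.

50.5 m

Hyperfocal distance H = f²/(N·c) + f = 144²/(4.5 × 0.012) + 144 = 20736/0.054 + 144 ≈ 384144.0 mm ≈ 384.1 m.
Near limit Dn = s·(H − f)/(H + s − 2f) = 58100 × (384144.0 − 144) / (384144.0 + 58100 − 2 × 144) = 58100 × 384000.0 / 441956.0 ≈ 50481 mm ≈ 50.5 m.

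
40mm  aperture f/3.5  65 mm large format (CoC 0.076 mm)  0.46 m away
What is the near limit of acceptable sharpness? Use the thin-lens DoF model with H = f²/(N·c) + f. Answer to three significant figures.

Hyperfocal distance H = f²/(N·c) + f = 40²/(3.5 × 0.076) + 40 = 1600/0.266 + 40 ≈ 6055.0 mm ≈ 6.055 m.
Near limit Dn = s·(H − f)/(H + s − 2f) = 460 × (6055.0 − 40) / (6055.0 + 460 − 2 × 40) = 460 × 6015.0 / 6435.0 ≈ 429.98 mm.

430 mm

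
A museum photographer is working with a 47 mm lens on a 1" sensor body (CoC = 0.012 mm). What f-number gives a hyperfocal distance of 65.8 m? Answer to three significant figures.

Rearrange H = f²/(N·c) + f for N: N = f² / ((H − f)·c).
N = 47² / ((65800 − 47) × 0.012) = 2209 / 789.0 ≈ 2.80.

f/2.80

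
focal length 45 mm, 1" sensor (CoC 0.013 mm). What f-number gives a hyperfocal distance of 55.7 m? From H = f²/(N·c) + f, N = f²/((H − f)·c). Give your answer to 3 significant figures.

Rearrange H = f²/(N·c) + f for N: N = f² / ((H − f)·c).
N = 45² / ((55700 − 45) × 0.013) = 2025 / 723.5 ≈ 2.80.

f/2.80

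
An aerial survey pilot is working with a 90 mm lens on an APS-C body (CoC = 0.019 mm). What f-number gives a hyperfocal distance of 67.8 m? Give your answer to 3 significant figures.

Rearrange H = f²/(N·c) + f for N: N = f² / ((H − f)·c).
N = 90² / ((67800 − 90) × 0.019) = 8100 / 1286 ≈ 6.30.

f/6.30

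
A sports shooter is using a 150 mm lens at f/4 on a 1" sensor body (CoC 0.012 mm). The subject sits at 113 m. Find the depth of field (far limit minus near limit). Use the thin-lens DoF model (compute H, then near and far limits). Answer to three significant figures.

57.8 m

Hyperfocal distance H = f²/(N·c) + f = 150²/(4 × 0.012) + 150 = 22500/0.048 + 150 ≈ 468900.0 mm ≈ 468.9 m.
Near limit Dn = s·(H − f)/(H + s − 2f) = 113000 × (468900.0 − 150) / (468900.0 + 113000 − 2 × 150) = 113000 × 468750.0 / 581600.0 ≈ 91074 mm.
Far limit Df = s·(H − f)/(H − s) = 113000 × (468900.0 − 150) / (468900.0 − 113000) = 113000 × 468750.0 / 355900.0 ≈ 148830 mm.
Depth of field = Df − Dn = 148830 − 91074 ≈ 57756 mm ≈ 57.8 m.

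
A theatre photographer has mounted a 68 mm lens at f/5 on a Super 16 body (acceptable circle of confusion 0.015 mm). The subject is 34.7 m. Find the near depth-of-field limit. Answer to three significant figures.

22.2 m

Hyperfocal distance H = f²/(N·c) + f = 68²/(5 × 0.015) + 68 = 4624/0.075 + 68 ≈ 61721.3 mm ≈ 61.72 m.
Near limit Dn = s·(H − f)/(H + s − 2f) = 34700 × (61721.3 − 68) / (61721.3 + 34700 − 2 × 68) = 34700 × 61653.3 / 96285.3 ≈ 22219 mm ≈ 22.2 m.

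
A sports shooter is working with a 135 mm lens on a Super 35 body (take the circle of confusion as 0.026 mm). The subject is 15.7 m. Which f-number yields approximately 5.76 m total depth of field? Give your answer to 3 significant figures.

Write h = H − f = f²/(N·c). The thin-lens limits are Dn = s·h/(h + (s−f)) and Df = s·h/(h − (s−f)), so DoF = Df − Dn = 2·s·(s−f)·h / (h² − (s−f)²).
That is a quadratic in h: DoF·h² − 2·s·(s−f)·h − DoF·(s−f)² = 0 ⇒ h = (s−f)·(s + √(s² + DoF²)) / DoF = 15565 × (15700 + √(15700² + 5760²)) / 5760 = 15565 × (15700 + 16723.3) / 5760 ≈ 87616 mm.
Then N = f²/(c·h) = 135² / (0.026 × 87616) = 18225 / 2278.0 ≈ 8.

f/8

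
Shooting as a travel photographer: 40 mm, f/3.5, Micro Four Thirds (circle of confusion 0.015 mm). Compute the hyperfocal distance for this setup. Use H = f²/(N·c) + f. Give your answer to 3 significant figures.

30.5 m

Hyperfocal distance H = f²/(N·c) + f = 40²/(3.5 × 0.015) + 40 = 1600/0.0525 + 40 ≈ 30516.2 mm ≈ 30.5 m.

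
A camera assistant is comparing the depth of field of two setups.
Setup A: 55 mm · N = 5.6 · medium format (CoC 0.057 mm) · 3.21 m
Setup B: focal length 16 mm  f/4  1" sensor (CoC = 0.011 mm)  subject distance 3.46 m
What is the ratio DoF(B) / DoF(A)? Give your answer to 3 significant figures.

2.62

Setup A: H = 55²/(5.6×0.057) + 55 ≈ 9531.8 mm; DoF = Df − Dn = 4812.0 − 2408.3 ≈ 2403.7 mm.
Setup B: H = 16²/(4×0.011) + 16 ≈ 5834.2 mm; DoF = Df − Dn = 8479.1 − 2173.5 ≈ 6305.6 mm.
Ratio = 6305.6 / 2403.7 ≈ 2.62.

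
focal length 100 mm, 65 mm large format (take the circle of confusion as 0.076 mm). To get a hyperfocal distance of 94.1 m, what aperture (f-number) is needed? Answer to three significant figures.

Rearrange H = f²/(N·c) + f for N: N = f² / ((H − f)·c).
N = 100² / ((94100 − 100) × 0.076) = 10000 / 7144 ≈ 1.40.

f/1.40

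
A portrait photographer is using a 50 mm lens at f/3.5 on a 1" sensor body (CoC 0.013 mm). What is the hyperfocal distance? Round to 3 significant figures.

55.0 m

Hyperfocal distance H = f²/(N·c) + f = 50²/(3.5 × 0.013) + 50 = 2500/0.0455 + 50 ≈ 54995.1 mm ≈ 55.0 m.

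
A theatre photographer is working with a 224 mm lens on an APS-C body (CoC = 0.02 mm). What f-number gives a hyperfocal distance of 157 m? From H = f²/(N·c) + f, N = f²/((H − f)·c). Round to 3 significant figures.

Rearrange H = f²/(N·c) + f for N: N = f² / ((H − f)·c).
N = 224² / ((157000 − 224) × 0.02) = 50176 / 3136 ≈ 16.

f/16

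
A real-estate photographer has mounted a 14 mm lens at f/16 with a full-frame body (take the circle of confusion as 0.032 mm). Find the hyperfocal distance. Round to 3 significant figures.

Hyperfocal distance H = f²/(N·c) + f = 14²/(16 × 0.032) + 14 = 196/0.512 + 14 ≈ 396.8 mm ≈ 0.397 m.

397 mm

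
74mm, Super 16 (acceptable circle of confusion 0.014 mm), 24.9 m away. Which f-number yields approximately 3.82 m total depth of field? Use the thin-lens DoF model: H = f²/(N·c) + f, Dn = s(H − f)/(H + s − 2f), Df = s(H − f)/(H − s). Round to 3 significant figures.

f/1.20

Write h = H − f = f²/(N·c). The thin-lens limits are Dn = s·h/(h + (s−f)) and Df = s·h/(h − (s−f)), so DoF = Df − Dn = 2·s·(s−f)·h / (h² − (s−f)²).
That is a quadratic in h: DoF·h² − 2·s·(s−f)·h − DoF·(s−f)² = 0 ⇒ h = (s−f)·(s + √(s² + DoF²)) / DoF = 24826 × (24900 + √(24900² + 3820²)) / 3820 = 24826 × (24900 + 25191.3) / 3820 ≈ 325541 mm.
Then N = f²/(c·h) = 74² / (0.014 × 325541) = 5476 / 4557.6 ≈ 1.20.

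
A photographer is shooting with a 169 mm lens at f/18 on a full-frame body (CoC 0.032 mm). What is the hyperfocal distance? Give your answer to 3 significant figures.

Hyperfocal distance H = f²/(N·c) + f = 169²/(18 × 0.032) + 169 = 28561/0.576 + 169 ≈ 49754.1 mm ≈ 49.8 m.

49.8 m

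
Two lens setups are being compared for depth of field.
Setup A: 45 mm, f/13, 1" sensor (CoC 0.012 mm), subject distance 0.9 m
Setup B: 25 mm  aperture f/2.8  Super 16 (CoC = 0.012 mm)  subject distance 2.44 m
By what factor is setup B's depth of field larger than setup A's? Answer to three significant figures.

Setup A: H = 45²/(13×0.012) + 45 ≈ 13025.8 mm; DoF = Df − Dn = 963.46 − 844.38 ≈ 119.08 mm.
Setup B: H = 25²/(2.8×0.012) + 25 ≈ 18626.2 mm; DoF = Df − Dn = 2804.05 − 2159.62 ≈ 644.43 mm.
Ratio = 644.43 / 119.08 ≈ 5.41.

5.41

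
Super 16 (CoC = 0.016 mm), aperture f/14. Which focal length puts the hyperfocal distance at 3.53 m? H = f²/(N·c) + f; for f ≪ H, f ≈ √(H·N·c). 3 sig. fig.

28.0 mm

From H = f²/(N·c) + f, with f ≪ H: f ≈ √(H·N·c) = √(3530 × 14 × 0.016) = √790.72 ≈ 28.12 mm.
Exact: f² + N·c·f − N·c·H = 0 ⇒ f = (−N·c + √((N·c)² + 4·N·c·H))/2 = (−0.224 + √3162.9)/2 ≈ 28.008 mm ≈ 28.0 mm.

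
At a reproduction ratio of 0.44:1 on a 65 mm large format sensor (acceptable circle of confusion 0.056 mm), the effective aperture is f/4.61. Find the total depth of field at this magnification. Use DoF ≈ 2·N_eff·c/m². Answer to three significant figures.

At magnification m, DoF ≈ 2·N_eff·c/m² = 2 × 4.61 × 0.056 / 0.44² = 0.5163 / 0.1936 ≈ 2.67 mm.

2.67 mm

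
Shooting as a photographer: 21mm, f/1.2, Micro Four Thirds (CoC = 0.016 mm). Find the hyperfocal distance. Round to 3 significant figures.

23.0 m

Hyperfocal distance H = f²/(N·c) + f = 21²/(1.2 × 0.016) + 21 = 441/0.0192 + 21 ≈ 22989.8 mm ≈ 23.0 m.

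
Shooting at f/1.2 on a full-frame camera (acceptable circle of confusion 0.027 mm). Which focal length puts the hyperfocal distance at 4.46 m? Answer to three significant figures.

From H = f²/(N·c) + f, with f ≪ H: f ≈ √(H·N·c) = √(4460 × 1.2 × 0.027) = √144.50 ≈ 12.02 mm.
The +f correction barely moves this — solving exactly, f² + N·c·f − N·c·H = 0 ⇒ f = (−N·c + √((N·c)² + 4·N·c·H))/2 = (−0.0324 + √578.02)/2 ≈ 12.005 mm, so f ≈ 12.0 mm.

12.0 mm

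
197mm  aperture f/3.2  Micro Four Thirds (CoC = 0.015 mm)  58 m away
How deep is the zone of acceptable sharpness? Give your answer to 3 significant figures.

Hyperfocal distance H = f²/(N·c) + f = 197²/(3.2 × 0.015) + 197 = 38809/0.048 + 197 ≈ 808717.8 mm ≈ 808.7 m.
Near limit Dn = s·(H − f)/(H + s − 2f) = 58000 × (808717.8 − 197) / (808717.8 + 58000 − 2 × 197) = 58000 × 808520.8 / 866323.8 ≈ 54130.1 mm.
Far limit Df = s·(H − f)/(H − s) = 58000 × (808717.8 − 197) / (808717.8 − 58000) = 58000 × 808520.8 / 750717.8 ≈ 62465.8 mm.
Depth of field = Df − Dn = 62465.8 − 54130.1 ≈ 8335.7 mm ≈ 8.34 m.

8.34 m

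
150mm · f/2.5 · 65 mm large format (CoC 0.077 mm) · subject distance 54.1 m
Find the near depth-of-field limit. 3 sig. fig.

Hyperfocal distance H = f²/(N·c) + f = 150²/(2.5 × 0.077) + 150 = 22500/0.1925 + 150 ≈ 117033.1 mm ≈ 117.0 m.
Near limit Dn = s·(H − f)/(H + s − 2f) = 54100 × (117033.1 − 150) / (117033.1 + 54100 − 2 × 150) = 54100 × 116883.1 / 170833.1 ≈ 37015 mm ≈ 37.0 m.

37.0 m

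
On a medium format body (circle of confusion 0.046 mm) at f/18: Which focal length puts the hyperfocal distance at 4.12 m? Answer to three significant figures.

58.0 mm

From H = f²/(N·c) + f, with f ≪ H: f ≈ √(H·N·c) = √(4120 × 18 × 0.046) = √3411.4 ≈ 58.41 mm.
Exact: f² + N·c·f − N·c·H = 0 ⇒ f = (−N·c + √((N·c)² + 4·N·c·H))/2 = (−0.828 + √13646)/2 ≈ 57.994 mm ≈ 58.0 mm.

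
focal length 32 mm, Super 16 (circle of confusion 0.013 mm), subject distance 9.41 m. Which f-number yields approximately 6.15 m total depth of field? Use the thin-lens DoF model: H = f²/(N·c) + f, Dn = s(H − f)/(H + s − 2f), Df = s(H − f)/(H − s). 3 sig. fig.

f/2.50

Write h = H − f = f²/(N·c). The thin-lens limits are Dn = s·h/(h + (s−f)) and Df = s·h/(h − (s−f)), so DoF = Df − Dn = 2·s·(s−f)·h / (h² − (s−f)²).
That is a quadratic in h: DoF·h² − 2·s·(s−f)·h − DoF·(s−f)² = 0 ⇒ h = (s−f)·(s + √(s² + DoF²)) / DoF = 9378 × (9410 + √(9410² + 6150²)) / 6150 = 9378 × (9410 + 11241.5) / 6150 ≈ 31491 mm.
Then N = f²/(c·h) = 32² / (0.013 × 31491) = 1024 / 409.38 ≈ 2.50.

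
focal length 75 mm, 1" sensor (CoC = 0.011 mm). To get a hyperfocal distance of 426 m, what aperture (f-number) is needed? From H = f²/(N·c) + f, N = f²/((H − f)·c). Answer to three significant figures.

f/1.20

Rearrange H = f²/(N·c) + f for N: N = f² / ((H − f)·c).
N = 75² / ((426000 − 75) × 0.011) = 5625 / 4685 ≈ 1.20.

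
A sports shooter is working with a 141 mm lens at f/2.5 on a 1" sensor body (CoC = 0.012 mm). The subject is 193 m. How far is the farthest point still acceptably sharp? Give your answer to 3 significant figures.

272 m

Hyperfocal distance H = f²/(N·c) + f = 141²/(2.5 × 0.012) + 141 = 19881/0.03 + 141 ≈ 662841.0 mm ≈ 662.8 m.
Far limit Df = s·(H − f)/(H − s) = 193000 × (662841.0 − 141) / (662841.0 − 193000) = 193000 × 662700.0 / 469841.0 ≈ 272222 mm ≈ 272 m.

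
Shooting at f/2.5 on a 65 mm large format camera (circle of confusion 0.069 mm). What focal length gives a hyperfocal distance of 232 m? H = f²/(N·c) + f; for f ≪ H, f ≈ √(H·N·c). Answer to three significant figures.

200 mm

From H = f²/(N·c) + f, with f ≪ H: f ≈ √(H·N·c) = √(232000 × 2.5 × 0.069) = √40020 ≈ 200.0 mm.
The +f correction barely moves this — solving exactly, f² + N·c·f − N·c·H = 0 ⇒ f = (−N·c + √((N·c)² + 4·N·c·H))/2 = (−0.1725 + √160080)/2 ≈ 199.96 mm, so f ≈ 200 mm.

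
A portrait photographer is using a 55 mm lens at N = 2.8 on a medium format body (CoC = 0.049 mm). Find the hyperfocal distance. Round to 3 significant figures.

22.1 m

Hyperfocal distance H = f²/(N·c) + f = 55²/(2.8 × 0.049) + 55 = 3025/0.1372 + 55 ≈ 22103.1 mm ≈ 22.1 m.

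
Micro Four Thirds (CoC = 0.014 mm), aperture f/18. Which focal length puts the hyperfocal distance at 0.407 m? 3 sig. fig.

10.0 mm

From H = f²/(N·c) + f, with f ≪ H: f ≈ √(H·N·c) = √(407 × 18 × 0.014) = √102.56 ≈ 10.13 mm.
Exact: f² + N·c·f − N·c·H = 0 ⇒ f = (−N·c + √((N·c)² + 4·N·c·H))/2 = (−0.252 + √410.32)/2 ≈ 10.002 mm ≈ 10.0 mm.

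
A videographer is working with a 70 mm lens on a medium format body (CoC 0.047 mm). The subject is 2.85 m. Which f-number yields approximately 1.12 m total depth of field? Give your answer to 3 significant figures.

Write h = H − f = f²/(N·c). The thin-lens limits are Dn = s·h/(h + (s−f)) and Df = s·h/(h − (s−f)), so DoF = Df − Dn = 2·s·(s−f)·h / (h² − (s−f)²).
That is a quadratic in h: DoF·h² − 2·s·(s−f)·h − DoF·(s−f)² = 0 ⇒ h = (s−f)·(s + √(s² + DoF²)) / DoF = 2780 × (2850 + √(2850² + 1120²)) / 1120 = 2780 × (2850 + 3062.17) / 1120 ≈ 14675 mm.
Then N = f²/(c·h) = 70² / (0.047 × 14675) = 4900 / 689.72 ≈ 7.10.

f/7.10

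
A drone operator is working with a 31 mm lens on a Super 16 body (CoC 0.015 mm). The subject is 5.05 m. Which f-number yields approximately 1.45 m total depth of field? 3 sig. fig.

Write h = H − f = f²/(N·c). The thin-lens limits are Dn = s·h/(h + (s−f)) and Df = s·h/(h − (s−f)), so DoF = Df − Dn = 2·s·(s−f)·h / (h² − (s−f)²).
That is a quadratic in h: DoF·h² − 2·s·(s−f)·h − DoF·(s−f)² = 0 ⇒ h = (s−f)·(s + √(s² + DoF²)) / DoF = 5019 × (5050 + √(5050² + 1450²)) / 1450 = 5019 × (5050 + 5254.05) / 1450 ≈ 35666 mm.
Then N = f²/(c·h) = 31² / (0.015 × 35666) = 961 / 534.99 ≈ 1.80.

f/1.80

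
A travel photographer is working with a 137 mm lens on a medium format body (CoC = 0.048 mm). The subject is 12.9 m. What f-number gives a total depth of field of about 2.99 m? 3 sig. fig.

f/3.50

Write h = H − f = f²/(N·c). The thin-lens limits are Dn = s·h/(h + (s−f)) and Df = s·h/(h − (s−f)), so DoF = Df − Dn = 2·s·(s−f)·h / (h² − (s−f)²).
That is a quadratic in h: DoF·h² − 2·s·(s−f)·h − DoF·(s−f)² = 0 ⇒ h = (s−f)·(s + √(s² + DoF²)) / DoF = 12763 × (12900 + √(12900² + 2990²)) / 2990 = 12763 × (12900 + 13242.0) / 2990 ≈ 111589 mm.
Then N = f²/(c·h) = 137² / (0.048 × 111589) = 18769 / 5356.3 ≈ 3.50.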